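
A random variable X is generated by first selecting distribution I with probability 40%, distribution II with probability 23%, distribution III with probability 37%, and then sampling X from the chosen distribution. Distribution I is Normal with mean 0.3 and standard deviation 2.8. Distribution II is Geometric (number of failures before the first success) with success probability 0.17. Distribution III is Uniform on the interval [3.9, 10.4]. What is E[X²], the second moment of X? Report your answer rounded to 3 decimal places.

For each component E[X²] = Var + (mean)², giving I: 7.93; II: 52.5571; III: 54.6433.
Overall E[X²] = 0.4·7.93 + 0.23·52.5571 + 0.37·54.6433 = 35.4782.

35.478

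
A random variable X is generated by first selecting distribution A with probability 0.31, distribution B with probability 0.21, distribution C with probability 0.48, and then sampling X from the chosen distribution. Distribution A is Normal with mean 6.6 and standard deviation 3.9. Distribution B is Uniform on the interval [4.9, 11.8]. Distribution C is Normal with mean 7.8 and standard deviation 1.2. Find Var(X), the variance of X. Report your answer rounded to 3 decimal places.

Per component, A: μ=6.6, E[X²]=58.77; B: μ=8.35, E[X²]=73.69; C: μ=7.8, E[X²]=62.28.
E[X] = 0.31·6.6 + 0.21·8.35 + 0.48·7.8 = 7.5435.
E[X²] = 0.31·58.77 + 0.21·73.69 + 0.48·62.28 = 63.588.
Var(X) = E[X²] − (E[X])² = 63.588 − 56.9044 = 6.68361.

6.684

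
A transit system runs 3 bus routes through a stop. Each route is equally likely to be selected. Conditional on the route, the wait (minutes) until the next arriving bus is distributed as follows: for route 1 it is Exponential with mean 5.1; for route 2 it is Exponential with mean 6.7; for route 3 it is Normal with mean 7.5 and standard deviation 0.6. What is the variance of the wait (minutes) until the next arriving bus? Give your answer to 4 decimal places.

24.7489

Per component, 1: μ=5.1, E[X²]=52.02; 2: μ=6.7, E[X²]=89.78; 3: μ=7.5, E[X²]=56.61.
E[X] = 0.333333·5.1 + 0.333333·6.7 + 0.333333·7.5 = 6.43333.
E[X²] = 0.333333·52.02 + 0.333333·89.78 + 0.333333·56.61 = 66.1367.
Var(X) = E[X²] − (E[X])² = 66.1367 − 41.3878 = 24.7489.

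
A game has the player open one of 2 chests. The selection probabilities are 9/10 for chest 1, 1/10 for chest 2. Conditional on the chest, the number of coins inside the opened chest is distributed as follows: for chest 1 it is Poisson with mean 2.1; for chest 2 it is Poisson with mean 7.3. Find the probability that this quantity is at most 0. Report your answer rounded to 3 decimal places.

0.110

Conditional on each chest, P(X ≤ 0): 1: 0.122456; 2: 0.000675539.
By total probability, P(X ≤ 0) = 0.9·0.122456 + 0.1·0.000675539 = 0.110278.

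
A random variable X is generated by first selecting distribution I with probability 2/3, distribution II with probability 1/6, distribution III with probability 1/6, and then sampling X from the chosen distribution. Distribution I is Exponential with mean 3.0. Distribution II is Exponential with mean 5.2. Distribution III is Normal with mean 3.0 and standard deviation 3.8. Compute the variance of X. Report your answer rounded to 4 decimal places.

13.5856

Per component, I: μ=3, E[X²]=18; II: μ=5.2, E[X²]=54.08; III: μ=3, E[X²]=23.44.
E[X] = 0.666667·3 + 0.166667·5.2 + 0.166667·3 = 3.36667.
E[X²] = 0.666667·18 + 0.166667·54.08 + 0.166667·23.44 = 24.92.
Var(X) = E[X²] − (E[X])² = 24.92 − 11.3344 = 13.5856.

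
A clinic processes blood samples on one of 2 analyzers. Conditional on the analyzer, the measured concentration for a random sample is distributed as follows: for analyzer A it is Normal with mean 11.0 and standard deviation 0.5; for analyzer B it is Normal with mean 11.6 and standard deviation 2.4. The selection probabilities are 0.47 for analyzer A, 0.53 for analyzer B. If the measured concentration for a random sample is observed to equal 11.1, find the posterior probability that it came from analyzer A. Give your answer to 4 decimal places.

0.8100

Likelihoods f(11.1 | ·): A: 0.782085; B: 0.162657.
Posterior ∝ prior × likelihood. Numerator for A: 0.47·0.782085 = 0.36758.
Normalizing constant: 0.47·0.782085 + 0.53·0.162657 = 0.453789.
P(A | observation) = 0.36758 / 0.453789 = 0.810025.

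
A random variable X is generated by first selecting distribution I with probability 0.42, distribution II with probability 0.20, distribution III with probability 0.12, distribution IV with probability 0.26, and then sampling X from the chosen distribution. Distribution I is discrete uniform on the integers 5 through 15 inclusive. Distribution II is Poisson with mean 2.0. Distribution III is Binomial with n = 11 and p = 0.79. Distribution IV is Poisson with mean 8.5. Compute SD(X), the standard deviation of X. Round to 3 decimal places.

4.001

Per component, I: μ=10, E[X²]=110; II: μ=2, E[X²]=6; III: μ=8.69, E[X²]=77.341; IV: μ=8.5, E[X²]=80.75.
E[X] = 0.42·10 + 0.2·2 + 0.12·8.69 + 0.26·8.5 = 7.8528.
E[X²] = 0.42·110 + 0.2·6 + 0.12·77.341 + 0.26·80.75 = 77.6759.
Var(X) = E[X²] − (E[X])² = 77.6759 − 61.6665 = 16.0095.
SD(X) = √16.0095 = 4.00118.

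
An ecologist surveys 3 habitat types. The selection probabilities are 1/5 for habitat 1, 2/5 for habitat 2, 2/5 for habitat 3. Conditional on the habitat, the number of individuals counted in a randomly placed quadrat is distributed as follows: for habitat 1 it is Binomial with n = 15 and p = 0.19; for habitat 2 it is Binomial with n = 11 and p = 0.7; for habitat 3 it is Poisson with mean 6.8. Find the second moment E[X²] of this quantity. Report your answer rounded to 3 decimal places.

47.942

For each component E[X²] = Var + (mean)², giving 1: 10.431; 2: 61.6; 3: 53.04.
Overall E[X²] = 0.2·10.431 + 0.4·61.6 + 0.4·53.04 = 47.9422.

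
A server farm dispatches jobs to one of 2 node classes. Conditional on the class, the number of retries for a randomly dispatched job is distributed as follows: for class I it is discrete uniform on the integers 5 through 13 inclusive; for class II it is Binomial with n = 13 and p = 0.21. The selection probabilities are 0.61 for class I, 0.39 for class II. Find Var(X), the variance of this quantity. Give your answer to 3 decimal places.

Per component, I: μ=9, E[X²]=87.6667; II: μ=2.73, E[X²]=9.6096.
E[X] = 0.61·9 + 0.39·2.73 = 6.5547.
E[X²] = 0.61·87.6667 + 0.39·9.6096 = 57.2244.
Var(X) = E[X²] − (E[X])² = 57.2244 − 42.9641 = 14.2603.

14.260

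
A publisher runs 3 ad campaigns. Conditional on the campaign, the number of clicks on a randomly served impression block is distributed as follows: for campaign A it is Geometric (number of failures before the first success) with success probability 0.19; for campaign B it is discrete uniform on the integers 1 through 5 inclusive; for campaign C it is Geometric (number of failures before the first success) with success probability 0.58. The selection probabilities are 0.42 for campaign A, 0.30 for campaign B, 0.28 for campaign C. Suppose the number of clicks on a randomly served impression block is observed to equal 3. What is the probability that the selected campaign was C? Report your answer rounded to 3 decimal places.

0.105

Likelihoods P(X=3 | ·): A: 0.100974; B: 0.2; C: 0.042971.
Posterior ∝ prior × likelihood. Numerator for C: 0.28·0.042971 = 0.0120319.
Normalizing constant: 0.42·0.100974 + 0.3·0.2 + 0.28·0.042971 = 0.114441.
P(C | observation) = 0.0120319 / 0.114441 = 0.105136.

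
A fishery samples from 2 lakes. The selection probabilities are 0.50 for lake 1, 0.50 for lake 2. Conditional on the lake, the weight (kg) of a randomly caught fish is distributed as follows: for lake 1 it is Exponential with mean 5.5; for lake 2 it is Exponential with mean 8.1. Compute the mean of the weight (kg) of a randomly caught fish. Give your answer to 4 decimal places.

Component means — 1: 5.5; 2: 8.1.
E[X] = 0.5·5.5 + 0.5·8.1 = 6.8.

6.8000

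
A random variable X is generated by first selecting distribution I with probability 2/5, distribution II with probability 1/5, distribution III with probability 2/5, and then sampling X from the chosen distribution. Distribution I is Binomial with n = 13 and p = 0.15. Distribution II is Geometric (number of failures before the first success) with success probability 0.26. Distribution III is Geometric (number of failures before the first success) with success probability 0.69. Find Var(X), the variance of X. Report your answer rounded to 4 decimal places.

Per component, I: μ=1.95, E[X²]=5.46; II: μ=2.84615, E[X²]=19.0473; III: μ=0.449275, E[X²]=0.852972.
E[X] = 0.4·1.95 + 0.2·2.84615 + 0.4·0.449275 = 1.52894.
E[X²] = 0.4·5.46 + 0.2·19.0473 + 0.4·0.852972 = 6.33466.
Var(X) = E[X²] − (E[X])² = 6.33466 − 2.33766 = 3.997.

3.9970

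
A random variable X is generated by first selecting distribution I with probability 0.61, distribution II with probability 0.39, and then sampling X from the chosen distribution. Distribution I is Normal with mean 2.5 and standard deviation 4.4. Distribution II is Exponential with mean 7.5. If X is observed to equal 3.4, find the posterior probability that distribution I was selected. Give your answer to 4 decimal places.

0.6211

Likelihoods f(3.4 | ·): I: 0.0887917; II: 0.0847342.
Posterior ∝ prior × likelihood. Numerator for I: 0.61·0.0887917 = 0.0541629.
Normalizing constant: 0.61·0.0887917 + 0.39·0.0847342 = 0.0872092.
P(I | observation) = 0.0541629 / 0.0872092 = 0.621069.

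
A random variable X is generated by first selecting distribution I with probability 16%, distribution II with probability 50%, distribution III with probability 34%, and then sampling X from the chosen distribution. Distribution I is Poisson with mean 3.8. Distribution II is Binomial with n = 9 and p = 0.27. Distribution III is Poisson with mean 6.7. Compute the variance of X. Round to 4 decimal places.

Per component, I: μ=3.8, E[X²]=18.24; II: μ=2.43, E[X²]=7.6788; III: μ=6.7, E[X²]=51.59.
E[X] = 0.16·3.8 + 0.5·2.43 + 0.34·6.7 = 4.101.
E[X²] = 0.16·18.24 + 0.5·7.6788 + 0.34·51.59 = 24.2984.
Var(X) = E[X²] − (E[X])² = 24.2984 − 16.8182 = 7.4802.

7.4802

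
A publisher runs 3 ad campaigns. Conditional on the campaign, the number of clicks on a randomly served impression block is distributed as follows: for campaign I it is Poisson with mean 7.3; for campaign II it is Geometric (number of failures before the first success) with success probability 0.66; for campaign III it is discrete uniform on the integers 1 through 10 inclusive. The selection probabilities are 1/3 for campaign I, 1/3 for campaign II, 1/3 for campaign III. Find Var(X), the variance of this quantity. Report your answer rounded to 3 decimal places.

13.679

Per component, I: μ=7.3, E[X²]=60.59; II: μ=0.515152, E[X²]=1.04591; III: μ=5.5, E[X²]=38.5.
E[X] = 0.333333·7.3 + 0.333333·0.515152 + 0.333333·5.5 = 4.43838.
E[X²] = 0.333333·60.59 + 0.333333·1.04591 + 0.333333·38.5 = 33.3786.
Var(X) = E[X²] − (E[X])² = 33.3786 − 19.6993 = 13.6794.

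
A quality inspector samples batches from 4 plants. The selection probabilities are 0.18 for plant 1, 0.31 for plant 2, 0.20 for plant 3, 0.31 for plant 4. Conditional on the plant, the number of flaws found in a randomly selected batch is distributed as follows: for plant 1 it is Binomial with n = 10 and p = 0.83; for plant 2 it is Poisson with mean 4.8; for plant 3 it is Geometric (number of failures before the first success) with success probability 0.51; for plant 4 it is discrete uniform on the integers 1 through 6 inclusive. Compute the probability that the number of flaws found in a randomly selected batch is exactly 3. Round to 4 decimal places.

0.1107

Conditional on each plant, P(X = 3): 1: 0.000281552; 2: 0.151691; 3: 0.060001; 4: 0.166667.
By total probability, P(X = 3) = 0.18·0.000281552 + 0.31·0.151691 + 0.2·0.060001 + 0.31·0.166667 = 0.110742.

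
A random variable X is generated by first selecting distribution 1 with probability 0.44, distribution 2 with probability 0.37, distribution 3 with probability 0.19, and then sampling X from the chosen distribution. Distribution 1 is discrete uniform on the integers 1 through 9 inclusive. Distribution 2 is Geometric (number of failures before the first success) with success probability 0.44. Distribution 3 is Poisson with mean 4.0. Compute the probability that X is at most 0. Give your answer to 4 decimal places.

0.1663

Conditional on each component, P(X ≤ 0): 1: 0; 2: 0.44; 3: 0.0183156.
By total probability, P(X ≤ 0) = 0.44·0 + 0.37·0.44 + 0.19·0.0183156 = 0.16628.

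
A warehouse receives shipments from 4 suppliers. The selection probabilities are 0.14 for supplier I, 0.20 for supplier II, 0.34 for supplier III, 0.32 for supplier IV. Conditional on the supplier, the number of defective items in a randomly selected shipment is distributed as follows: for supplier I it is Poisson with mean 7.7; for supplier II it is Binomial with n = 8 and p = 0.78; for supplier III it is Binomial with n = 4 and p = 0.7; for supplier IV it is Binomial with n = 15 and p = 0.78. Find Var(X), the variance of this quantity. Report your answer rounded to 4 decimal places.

Per component, I: μ=7.7, E[X²]=66.99; II: μ=6.24, E[X²]=40.3104; III: μ=2.8, E[X²]=8.68; IV: μ=11.7, E[X²]=139.464.
E[X] = 0.14·7.7 + 0.2·6.24 + 0.34·2.8 + 0.32·11.7 = 7.022.
E[X²] = 0.14·66.99 + 0.2·40.3104 + 0.34·8.68 + 0.32·139.464 = 65.0204.
Var(X) = E[X²] − (E[X])² = 65.0204 − 49.3085 = 15.7119.

15.7119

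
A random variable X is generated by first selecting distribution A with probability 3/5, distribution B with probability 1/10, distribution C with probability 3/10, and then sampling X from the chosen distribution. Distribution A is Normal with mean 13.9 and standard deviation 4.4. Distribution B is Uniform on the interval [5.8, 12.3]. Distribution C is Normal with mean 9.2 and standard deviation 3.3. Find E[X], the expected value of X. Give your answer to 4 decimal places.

Component means — A: 13.9; B: 9.05; C: 9.2.
E[X] = 0.6·13.9 + 0.1·9.05 + 0.3·9.2 = 12.005.

12.0050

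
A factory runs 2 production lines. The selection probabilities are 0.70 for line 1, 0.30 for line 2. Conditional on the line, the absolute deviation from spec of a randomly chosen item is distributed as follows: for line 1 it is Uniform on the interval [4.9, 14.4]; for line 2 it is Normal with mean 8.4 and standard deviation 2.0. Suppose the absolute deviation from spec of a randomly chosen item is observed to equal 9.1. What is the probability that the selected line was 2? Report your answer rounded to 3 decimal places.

Likelihoods f(9.1 | ·): 1: 0.105263; 2: 0.18762.
Posterior ∝ prior × likelihood. Numerator for 2: 0.3·0.18762 = 0.0562861.
Normalizing constant: 0.7·0.105263 + 0.3·0.18762 = 0.12997.
P(2 | observation) = 0.0562861 / 0.12997 = 0.433069.

0.433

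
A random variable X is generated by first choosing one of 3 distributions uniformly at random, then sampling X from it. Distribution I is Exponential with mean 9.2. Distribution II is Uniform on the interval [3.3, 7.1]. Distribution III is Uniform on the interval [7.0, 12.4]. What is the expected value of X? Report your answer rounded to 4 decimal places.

8.0333

Component means — I: 9.2; II: 5.2; III: 9.7.
E[X] = 0.333333·9.2 + 0.333333·5.2 + 0.333333·9.7 = 8.03333.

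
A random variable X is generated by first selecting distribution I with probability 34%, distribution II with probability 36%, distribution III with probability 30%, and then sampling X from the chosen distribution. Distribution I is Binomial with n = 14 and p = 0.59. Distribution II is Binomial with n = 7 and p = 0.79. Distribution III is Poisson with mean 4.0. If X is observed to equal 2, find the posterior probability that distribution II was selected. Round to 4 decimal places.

0.0418

Likelihoods P(X=2 | ·): I: 0.000714746; II: 0.00535266; III: 0.146525.
Posterior ∝ prior × likelihood. Numerator for II: 0.36·0.00535266 = 0.00192696.
Normalizing constant: 0.34·0.000714746 + 0.36·0.00535266 + 0.3·0.146525 = 0.0461275.
P(II | observation) = 0.00192696 / 0.0461275 = 0.0417746.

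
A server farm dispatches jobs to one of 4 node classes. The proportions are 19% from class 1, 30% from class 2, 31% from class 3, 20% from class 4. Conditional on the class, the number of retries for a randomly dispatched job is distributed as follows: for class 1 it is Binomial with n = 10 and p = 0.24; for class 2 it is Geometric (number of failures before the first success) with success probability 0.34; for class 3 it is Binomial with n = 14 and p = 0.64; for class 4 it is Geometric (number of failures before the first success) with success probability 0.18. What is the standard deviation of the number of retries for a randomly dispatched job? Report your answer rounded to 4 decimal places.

4.1278

Per component, 1: μ=2.4, E[X²]=7.584; 2: μ=1.94118, E[X²]=9.47751; 3: μ=8.96, E[X²]=83.5072; 4: μ=4.55556, E[X²]=46.0617.
E[X] = 0.19·2.4 + 0.3·1.94118 + 0.31·8.96 + 0.2·4.55556 = 4.72706.
E[X²] = 0.19·7.584 + 0.3·9.47751 + 0.31·83.5072 + 0.2·46.0617 = 39.3838.
Var(X) = E[X²] − (E[X])² = 39.3838 − 22.3451 = 17.0387.
SD(X) = √17.0387 = 4.12779.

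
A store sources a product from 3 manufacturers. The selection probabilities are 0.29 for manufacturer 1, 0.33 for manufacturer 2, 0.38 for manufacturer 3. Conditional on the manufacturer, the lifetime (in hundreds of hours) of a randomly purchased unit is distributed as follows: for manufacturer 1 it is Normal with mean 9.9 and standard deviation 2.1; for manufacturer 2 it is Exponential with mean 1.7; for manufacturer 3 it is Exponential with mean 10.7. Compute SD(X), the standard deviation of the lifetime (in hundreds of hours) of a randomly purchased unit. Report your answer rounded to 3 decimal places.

7.899

Per component, 1: μ=9.9, E[X²]=102.42; 2: μ=1.7, E[X²]=5.78; 3: μ=10.7, E[X²]=228.98.
E[X] = 0.29·9.9 + 0.33·1.7 + 0.38·10.7 = 7.498.
E[X²] = 0.29·102.42 + 0.33·5.78 + 0.38·228.98 = 118.622.
Var(X) = E[X²] − (E[X])² = 118.622 − 56.22 = 62.4016.
SD(X) = √62.4016 = 7.89947.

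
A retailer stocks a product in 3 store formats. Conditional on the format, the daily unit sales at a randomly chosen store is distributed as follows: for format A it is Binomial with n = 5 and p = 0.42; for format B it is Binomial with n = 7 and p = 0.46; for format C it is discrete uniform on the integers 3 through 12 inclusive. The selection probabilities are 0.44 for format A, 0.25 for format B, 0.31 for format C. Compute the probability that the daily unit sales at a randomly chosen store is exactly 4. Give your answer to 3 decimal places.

Conditional on each format, P(X = 4): A: 0.0902392; B: 0.246763; C: 0.1.
By total probability, P(X = 4) = 0.44·0.0902392 + 0.25·0.246763 + 0.31·0.1 = 0.132396.

0.132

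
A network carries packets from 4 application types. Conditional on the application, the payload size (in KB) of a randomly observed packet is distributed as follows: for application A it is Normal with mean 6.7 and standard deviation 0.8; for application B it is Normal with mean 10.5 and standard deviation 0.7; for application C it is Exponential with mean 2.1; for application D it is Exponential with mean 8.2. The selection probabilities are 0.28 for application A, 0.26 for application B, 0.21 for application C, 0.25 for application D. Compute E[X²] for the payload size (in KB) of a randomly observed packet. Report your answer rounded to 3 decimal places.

For each component E[X²] = Var + (mean)², giving A: 45.53; B: 110.74; C: 8.82; D: 134.48.
Overall E[X²] = 0.28·45.53 + 0.26·110.74 + 0.21·8.82 + 0.25·134.48 = 77.013.

77.013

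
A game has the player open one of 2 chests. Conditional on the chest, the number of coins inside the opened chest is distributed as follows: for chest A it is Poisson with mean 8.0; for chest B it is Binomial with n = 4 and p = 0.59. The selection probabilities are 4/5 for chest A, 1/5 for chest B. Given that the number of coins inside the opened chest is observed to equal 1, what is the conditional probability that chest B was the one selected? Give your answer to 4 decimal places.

0.9381

Likelihoods P(X=1 | ·): A: 0.0026837; B: 0.162654.
Posterior ∝ prior × likelihood. Numerator for B: 0.2·0.162654 = 0.0325307.
Normalizing constant: 0.8·0.0026837 + 0.2·0.162654 = 0.0346777.
P(B | observation) = 0.0325307 / 0.0346777 = 0.938088.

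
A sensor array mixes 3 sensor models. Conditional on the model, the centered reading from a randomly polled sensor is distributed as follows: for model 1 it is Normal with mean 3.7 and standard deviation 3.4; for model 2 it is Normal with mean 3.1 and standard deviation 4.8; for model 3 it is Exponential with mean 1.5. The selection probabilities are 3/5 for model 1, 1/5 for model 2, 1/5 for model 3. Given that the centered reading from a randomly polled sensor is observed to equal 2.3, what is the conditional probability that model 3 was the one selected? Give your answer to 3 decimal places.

0.262

Likelihoods f(2.3 | ·): 1: 0.107799; 2: 0.0819666; 3: 0.143877.
Posterior ∝ prior × likelihood. Numerator for 3: 0.2·0.143877 = 0.0287753.
Normalizing constant: 0.6·0.107799 + 0.2·0.0819666 + 0.2·0.143877 = 0.109848.
P(3 | observation) = 0.0287753 / 0.109848 = 0.261956.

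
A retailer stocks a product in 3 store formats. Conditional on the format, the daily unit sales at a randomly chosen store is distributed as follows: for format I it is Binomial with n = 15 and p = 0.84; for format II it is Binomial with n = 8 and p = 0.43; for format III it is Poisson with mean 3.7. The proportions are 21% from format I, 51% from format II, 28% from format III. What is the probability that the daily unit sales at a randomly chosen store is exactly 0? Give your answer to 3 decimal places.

0.013

Conditional on each format, P(X = 0): I: 1.15292e-12; II: 0.0111429; III: 0.0247235.
By total probability, P(X = 0) = 0.21·1.15292e-12 + 0.51·0.0111429 + 0.28·0.0247235 = 0.0126055.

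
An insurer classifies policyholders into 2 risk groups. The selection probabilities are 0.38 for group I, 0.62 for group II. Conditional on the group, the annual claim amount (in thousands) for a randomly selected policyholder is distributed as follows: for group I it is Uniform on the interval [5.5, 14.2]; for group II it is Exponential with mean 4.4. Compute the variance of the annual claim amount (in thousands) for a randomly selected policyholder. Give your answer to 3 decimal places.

Per component, I: μ=9.85, E[X²]=103.33; II: μ=4.4, E[X²]=38.72.
E[X] = 0.38·9.85 + 0.62·4.4 = 6.471.
E[X²] = 0.38·103.33 + 0.62·38.72 = 63.2718.
Var(X) = E[X²] − (E[X])² = 63.2718 − 41.8738 = 21.398.

21.398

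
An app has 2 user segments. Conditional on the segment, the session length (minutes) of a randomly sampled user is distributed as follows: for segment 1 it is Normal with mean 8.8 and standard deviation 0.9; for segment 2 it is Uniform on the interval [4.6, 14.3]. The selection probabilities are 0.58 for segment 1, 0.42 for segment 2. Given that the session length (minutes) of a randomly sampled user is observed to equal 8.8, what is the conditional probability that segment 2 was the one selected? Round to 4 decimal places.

0.1441

Likelihoods f(8.8 | ·): 1: 0.443269; 2: 0.103093.
Posterior ∝ prior × likelihood. Numerator for 2: 0.42·0.103093 = 0.043299.
Normalizing constant: 0.58·0.443269 + 0.42·0.103093 = 0.300395.
P(2 | observation) = 0.043299 / 0.300395 = 0.14414.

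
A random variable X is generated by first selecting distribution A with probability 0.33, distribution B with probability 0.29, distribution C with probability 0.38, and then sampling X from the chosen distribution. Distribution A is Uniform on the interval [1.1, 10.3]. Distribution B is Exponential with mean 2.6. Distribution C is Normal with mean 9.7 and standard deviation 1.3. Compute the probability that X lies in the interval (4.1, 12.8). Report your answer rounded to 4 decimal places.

0.6569

Conditional on each component, P(4.1 < X < 12.8): A: 0.673913; B: 0.199333; C: 0.991443.
By total probability, P(4.1 < X < 12.8) = 0.33·0.673913 + 0.29·0.199333 + 0.38·0.991443 = 0.656946.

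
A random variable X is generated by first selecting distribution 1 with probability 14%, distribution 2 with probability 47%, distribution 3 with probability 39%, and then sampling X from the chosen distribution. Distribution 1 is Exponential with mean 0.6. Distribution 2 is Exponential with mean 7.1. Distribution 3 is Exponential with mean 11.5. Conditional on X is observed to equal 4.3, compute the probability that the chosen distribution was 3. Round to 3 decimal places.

Likelihoods f(4.3 | ·): 1: 0.00128649; 2: 0.0768632; 3: 0.0598293.
Posterior ∝ prior × likelihood. Numerator for 3: 0.39·0.0598293 = 0.0233334.
Normalizing constant: 0.14·0.00128649 + 0.47·0.0768632 + 0.39·0.0598293 = 0.0596392.
P(3 | observation) = 0.0233334 / 0.0596392 = 0.391243.

0.391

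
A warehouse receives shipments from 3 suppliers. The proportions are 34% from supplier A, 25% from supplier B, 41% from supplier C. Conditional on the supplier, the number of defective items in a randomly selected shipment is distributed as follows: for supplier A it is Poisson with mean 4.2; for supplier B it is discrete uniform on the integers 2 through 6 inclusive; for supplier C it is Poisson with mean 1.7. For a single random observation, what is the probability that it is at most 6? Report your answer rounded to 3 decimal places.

0.954

Conditional on each supplier, P(X ≤ 6): A: 0.867464; B: 1; C: 0.998125.
By total probability, P(X ≤ 6) = 0.34·0.867464 + 0.25·1 + 0.41·0.998125 = 0.954169.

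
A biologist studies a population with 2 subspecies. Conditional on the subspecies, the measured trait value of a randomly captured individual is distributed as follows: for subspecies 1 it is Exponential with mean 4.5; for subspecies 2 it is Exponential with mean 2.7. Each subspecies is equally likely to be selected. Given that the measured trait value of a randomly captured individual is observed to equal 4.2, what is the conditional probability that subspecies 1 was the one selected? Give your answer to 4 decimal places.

Likelihoods f(4.2 | ·): 1: 0.0873868; 2: 0.0781748.
Posterior ∝ prior × likelihood. Numerator for 1: 0.5·0.0873868 = 0.0436934.
Normalizing constant: 0.5·0.0873868 + 0.5·0.0781748 = 0.0827808.
P(1 | observation) = 0.0436934 / 0.0827808 = 0.52782.

0.5278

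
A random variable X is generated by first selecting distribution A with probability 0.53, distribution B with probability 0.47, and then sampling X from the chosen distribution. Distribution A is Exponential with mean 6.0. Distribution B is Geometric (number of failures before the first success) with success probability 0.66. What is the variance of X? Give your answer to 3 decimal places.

26.941

Per component, A: μ=6, E[X²]=72; B: μ=0.515152, E[X²]=1.04591.
E[X] = 0.53·6 + 0.47·0.515152 = 3.42212.
E[X²] = 0.53·72 + 0.47·1.04591 = 38.6516.
Var(X) = E[X²] − (E[X])² = 38.6516 − 11.7109 = 26.9407.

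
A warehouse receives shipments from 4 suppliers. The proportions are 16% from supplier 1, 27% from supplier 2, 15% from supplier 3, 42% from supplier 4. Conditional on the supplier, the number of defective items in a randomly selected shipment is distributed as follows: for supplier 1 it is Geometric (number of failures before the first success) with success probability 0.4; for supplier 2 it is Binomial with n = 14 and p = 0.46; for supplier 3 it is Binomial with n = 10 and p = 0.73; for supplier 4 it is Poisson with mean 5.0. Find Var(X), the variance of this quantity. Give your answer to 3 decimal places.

Per component, 1: μ=1.5, E[X²]=6; 2: μ=6.44, E[X²]=44.9512; 3: μ=7.3, E[X²]=55.261; 4: μ=5, E[X²]=30.
E[X] = 0.16·1.5 + 0.27·6.44 + 0.15·7.3 + 0.42·5 = 5.1738.
E[X²] = 0.16·6 + 0.27·44.9512 + 0.15·55.261 + 0.42·30 = 33.986.
Var(X) = E[X²] − (E[X])² = 33.986 − 26.7682 = 7.21777.

7.218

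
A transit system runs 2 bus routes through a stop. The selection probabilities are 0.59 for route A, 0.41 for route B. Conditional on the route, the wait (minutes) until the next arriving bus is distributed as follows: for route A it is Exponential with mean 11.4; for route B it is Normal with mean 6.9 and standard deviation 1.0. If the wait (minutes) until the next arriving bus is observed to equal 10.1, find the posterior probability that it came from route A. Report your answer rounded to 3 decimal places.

0.956

Likelihoods f(10.1 | ·): A: 0.0361681; B: 0.00238409.
Posterior ∝ prior × likelihood. Numerator for A: 0.59·0.0361681 = 0.0213392.
Normalizing constant: 0.59·0.0361681 + 0.41·0.00238409 = 0.0223166.
P(A | observation) = 0.0213392 / 0.0223166 = 0.9562.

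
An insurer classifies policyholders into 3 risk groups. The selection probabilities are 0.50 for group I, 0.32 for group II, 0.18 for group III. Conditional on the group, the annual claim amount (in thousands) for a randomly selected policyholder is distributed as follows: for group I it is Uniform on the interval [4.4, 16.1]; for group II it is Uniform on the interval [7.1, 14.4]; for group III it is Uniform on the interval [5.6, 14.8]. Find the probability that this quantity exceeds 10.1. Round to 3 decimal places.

0.537

Conditional on each group, P(X > 10.1): I: 0.512821; II: 0.589041; III: 0.51087.
By total probability, P(X > 10.1) = 0.5·0.512821 + 0.32·0.589041 + 0.18·0.51087 = 0.53686.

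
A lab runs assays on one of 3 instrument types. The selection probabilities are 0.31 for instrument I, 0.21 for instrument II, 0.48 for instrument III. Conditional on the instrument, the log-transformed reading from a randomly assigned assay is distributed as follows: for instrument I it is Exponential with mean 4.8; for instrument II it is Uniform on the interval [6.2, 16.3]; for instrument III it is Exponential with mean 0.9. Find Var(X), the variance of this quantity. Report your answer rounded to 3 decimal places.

Per component, I: μ=4.8, E[X²]=46.08; II: μ=11.25, E[X²]=135.063; III: μ=0.9, E[X²]=1.62.
E[X] = 0.31·4.8 + 0.21·11.25 + 0.48·0.9 = 4.2825.
E[X²] = 0.31·46.08 + 0.21·135.063 + 0.48·1.62 = 43.4257.
Var(X) = E[X²] − (E[X])² = 43.4257 − 18.3398 = 25.0859.

25.086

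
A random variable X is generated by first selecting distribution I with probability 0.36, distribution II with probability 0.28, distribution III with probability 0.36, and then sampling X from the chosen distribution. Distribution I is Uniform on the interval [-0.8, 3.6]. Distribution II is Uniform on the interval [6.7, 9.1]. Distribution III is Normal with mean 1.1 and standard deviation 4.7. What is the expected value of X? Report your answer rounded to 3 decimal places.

Component means — I: 1.4; II: 7.9; III: 1.1.
E[X] = 0.36·1.4 + 0.28·7.9 + 0.36·1.1 = 3.112.

3.112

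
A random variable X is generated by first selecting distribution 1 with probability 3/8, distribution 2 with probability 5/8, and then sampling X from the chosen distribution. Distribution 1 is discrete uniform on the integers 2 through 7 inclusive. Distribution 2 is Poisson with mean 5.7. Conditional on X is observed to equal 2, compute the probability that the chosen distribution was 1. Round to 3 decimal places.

Likelihoods P(X=2 | ·): 1: 0.166667; 2: 0.0543552.
Posterior ∝ prior × likelihood. Numerator for 1: 0.375·0.166667 = 0.0625.
Normalizing constant: 0.375·0.166667 + 0.625·0.0543552 = 0.096472.
P(1 | observation) = 0.0625 / 0.096472 = 0.647856.

0.648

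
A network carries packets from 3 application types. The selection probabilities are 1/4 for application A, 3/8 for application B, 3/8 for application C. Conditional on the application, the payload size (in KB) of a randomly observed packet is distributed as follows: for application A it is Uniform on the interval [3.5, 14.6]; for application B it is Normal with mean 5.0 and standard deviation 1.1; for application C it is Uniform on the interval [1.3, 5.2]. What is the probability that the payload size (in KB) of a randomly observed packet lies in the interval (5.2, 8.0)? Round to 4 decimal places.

Conditional on each application, P(5.2 < X < 8.0): A: 0.252252; B: 0.42467; C: 0.
By total probability, P(5.2 < X < 8.0) = 0.25·0.252252 + 0.375·0.42467 + 0.375·0 = 0.222314.

0.2223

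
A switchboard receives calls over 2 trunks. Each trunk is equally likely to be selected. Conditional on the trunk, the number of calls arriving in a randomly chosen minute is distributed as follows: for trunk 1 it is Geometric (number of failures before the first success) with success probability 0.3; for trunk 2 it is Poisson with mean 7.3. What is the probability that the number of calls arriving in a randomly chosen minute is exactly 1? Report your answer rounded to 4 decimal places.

Conditional on each trunk, P(X = 1): 1: 0.21; 2: 0.00493143.
By total probability, P(X = 1) = 0.5·0.21 + 0.5·0.00493143 = 0.107466.

0.1075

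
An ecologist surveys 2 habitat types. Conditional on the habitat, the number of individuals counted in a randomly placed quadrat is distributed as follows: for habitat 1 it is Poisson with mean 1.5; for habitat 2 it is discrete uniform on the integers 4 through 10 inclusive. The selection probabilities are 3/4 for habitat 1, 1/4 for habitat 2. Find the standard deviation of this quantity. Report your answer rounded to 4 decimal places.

Per component, 1: μ=1.5, E[X²]=3.75; 2: μ=7, E[X²]=53.
E[X] = 0.75·1.5 + 0.25·7 = 2.875.
E[X²] = 0.75·3.75 + 0.25·53 = 16.0625.
Var(X) = E[X²] − (E[X])² = 16.0625 − 8.26562 = 7.79688.
SD(X) = √7.79688 = 2.79229.

2.7923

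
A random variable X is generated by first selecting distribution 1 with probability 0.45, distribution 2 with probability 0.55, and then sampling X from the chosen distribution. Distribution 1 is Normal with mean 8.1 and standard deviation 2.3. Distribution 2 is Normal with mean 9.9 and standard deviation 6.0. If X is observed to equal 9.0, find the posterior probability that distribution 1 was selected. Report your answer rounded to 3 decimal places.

Likelihoods f(9.0 | ·): 1: 0.160669; 2: 0.0657466.
Posterior ∝ prior × likelihood. Numerator for 1: 0.45·0.160669 = 0.0723012.
Normalizing constant: 0.45·0.160669 + 0.55·0.0657466 = 0.108462.
P(1 | observation) = 0.0723012 / 0.108462 = 0.666605.

0.667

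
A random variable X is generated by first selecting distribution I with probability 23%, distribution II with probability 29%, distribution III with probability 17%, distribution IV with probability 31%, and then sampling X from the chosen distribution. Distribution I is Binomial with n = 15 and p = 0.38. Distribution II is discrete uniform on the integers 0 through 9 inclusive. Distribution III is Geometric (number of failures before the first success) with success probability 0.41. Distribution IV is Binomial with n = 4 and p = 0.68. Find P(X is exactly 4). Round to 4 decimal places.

0.1378

Conditional on each component, P(X = 4): I: 0.148107; II: 0.1; III: 0.0496812; IV: 0.213814.
By total probability, P(X = 4) = 0.23·0.148107 + 0.29·0.1 + 0.17·0.0496812 + 0.31·0.213814 = 0.137793.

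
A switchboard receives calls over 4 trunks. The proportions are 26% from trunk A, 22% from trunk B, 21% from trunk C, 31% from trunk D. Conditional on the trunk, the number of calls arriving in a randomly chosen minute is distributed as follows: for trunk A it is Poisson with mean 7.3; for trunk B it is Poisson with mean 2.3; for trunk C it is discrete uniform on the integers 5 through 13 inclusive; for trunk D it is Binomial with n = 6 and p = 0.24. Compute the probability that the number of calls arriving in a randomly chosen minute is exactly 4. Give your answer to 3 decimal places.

Conditional on each trunk, P(X = 4): A: 0.0799338; B: 0.116902; C: 0; D: 0.0287451.
By total probability, P(X = 4) = 0.26·0.0799338 + 0.22·0.116902 + 0.21·0 + 0.31·0.0287451 = 0.0554123.

0.055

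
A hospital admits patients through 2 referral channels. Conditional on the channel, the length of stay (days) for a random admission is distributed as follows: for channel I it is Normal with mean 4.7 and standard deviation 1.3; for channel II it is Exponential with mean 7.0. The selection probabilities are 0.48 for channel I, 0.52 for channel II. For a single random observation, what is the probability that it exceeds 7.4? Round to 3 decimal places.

0.190

Conditional on each channel, P(X > 7.4): I: 0.0189043; II: 0.347447.
By total probability, P(X > 7.4) = 0.48·0.0189043 + 0.52·0.347447 = 0.189747.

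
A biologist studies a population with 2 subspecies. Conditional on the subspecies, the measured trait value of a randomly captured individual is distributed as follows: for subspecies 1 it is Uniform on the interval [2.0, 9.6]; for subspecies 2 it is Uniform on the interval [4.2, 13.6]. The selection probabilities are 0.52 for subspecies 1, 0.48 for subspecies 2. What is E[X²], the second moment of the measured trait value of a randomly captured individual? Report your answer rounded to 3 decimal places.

For each component E[X²] = Var + (mean)², giving 1: 38.4533; 2: 86.5733.
Overall E[X²] = 0.52·38.4533 + 0.48·86.5733 = 61.5509.

61.551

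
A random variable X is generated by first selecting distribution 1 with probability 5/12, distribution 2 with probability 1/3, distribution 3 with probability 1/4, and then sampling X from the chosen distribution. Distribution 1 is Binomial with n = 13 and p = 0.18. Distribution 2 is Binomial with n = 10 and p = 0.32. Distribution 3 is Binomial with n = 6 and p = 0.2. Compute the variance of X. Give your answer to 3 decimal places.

2.336

Per component, 1: μ=2.34, E[X²]=7.3944; 2: μ=3.2, E[X²]=12.416; 3: μ=1.2, E[X²]=2.4.
E[X] = 0.416667·2.34 + 0.333333·3.2 + 0.25·1.2 = 2.34167.
E[X²] = 0.416667·7.3944 + 0.333333·12.416 + 0.25·2.4 = 7.81967.
Var(X) = E[X²] − (E[X])² = 7.81967 − 5.4834 = 2.33626.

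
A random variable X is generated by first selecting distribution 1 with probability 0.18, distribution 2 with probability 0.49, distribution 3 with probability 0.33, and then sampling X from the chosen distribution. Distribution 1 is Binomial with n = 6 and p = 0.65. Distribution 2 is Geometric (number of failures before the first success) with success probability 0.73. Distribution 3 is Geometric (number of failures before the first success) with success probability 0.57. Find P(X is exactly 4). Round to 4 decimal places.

Conditional on each component, P(X = 4): 1: 0.328005; 2: 0.00387952; 3: 0.0194872.
By total probability, P(X = 4) = 0.18·0.328005 + 0.49·0.00387952 + 0.33·0.0194872 = 0.0673727.

0.0674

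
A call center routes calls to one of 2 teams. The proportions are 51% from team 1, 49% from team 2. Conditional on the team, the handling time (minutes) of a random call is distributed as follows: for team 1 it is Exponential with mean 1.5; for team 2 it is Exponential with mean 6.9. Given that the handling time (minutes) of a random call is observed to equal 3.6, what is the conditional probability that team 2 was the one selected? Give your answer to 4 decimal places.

0.5774

Likelihoods f(3.6 | ·): 1: 0.0604786; 2: 0.0860127.
Posterior ∝ prior × likelihood. Numerator for 2: 0.49·0.0860127 = 0.0421462.
Normalizing constant: 0.51·0.0604786 + 0.49·0.0860127 = 0.0729903.
P(2 | observation) = 0.0421462 / 0.0729903 = 0.577422.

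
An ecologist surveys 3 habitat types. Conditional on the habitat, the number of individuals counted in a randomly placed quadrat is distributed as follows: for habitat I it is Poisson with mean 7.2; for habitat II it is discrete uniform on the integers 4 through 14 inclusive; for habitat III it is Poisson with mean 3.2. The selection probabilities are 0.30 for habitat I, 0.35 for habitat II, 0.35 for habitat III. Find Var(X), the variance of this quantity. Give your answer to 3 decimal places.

12.921

Per component, I: μ=7.2, E[X²]=59.04; II: μ=9, E[X²]=91; III: μ=3.2, E[X²]=13.44.
E[X] = 0.3·7.2 + 0.35·9 + 0.35·3.2 = 6.43.
E[X²] = 0.3·59.04 + 0.35·91 + 0.35·13.44 = 54.266.
Var(X) = E[X²] − (E[X])² = 54.266 − 41.3449 = 12.9211.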